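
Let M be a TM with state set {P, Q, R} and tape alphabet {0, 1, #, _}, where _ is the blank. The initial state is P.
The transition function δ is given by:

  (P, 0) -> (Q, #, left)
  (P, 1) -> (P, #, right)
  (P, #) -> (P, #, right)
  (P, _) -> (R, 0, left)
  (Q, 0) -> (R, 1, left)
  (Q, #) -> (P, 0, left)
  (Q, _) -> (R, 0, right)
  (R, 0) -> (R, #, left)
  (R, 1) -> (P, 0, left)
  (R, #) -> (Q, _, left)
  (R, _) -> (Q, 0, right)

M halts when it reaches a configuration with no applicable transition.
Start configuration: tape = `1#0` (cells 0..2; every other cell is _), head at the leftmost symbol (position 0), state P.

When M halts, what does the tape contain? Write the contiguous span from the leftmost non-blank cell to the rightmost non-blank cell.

state=P head=0 tape=_____[1]#0   (P,1)→(P,#,right)
state=P head=1 tape=_____#[#]0   (P,#)→(P,#,right)
state=P head=2 tape=_____##[0]   (P,0)→(Q,#,left)
state=Q head=1 tape=_____#[#]#   (Q,#)→(P,0,left)
state=P head=0 tape=_____[#]0#   (P,#)→(P,#,right)
state=P head=1 tape=_____#[0]#   (P,0)→(Q,#,left)
state=Q head=0 tape=_____[#]##   (Q,#)→(P,0,left)
state=P head=-1 tape=____[_]0##   (P,_)→(R,0,left)
state=R head=-2 tape=___[_]00##   (R,_)→(Q,0,right)
state=Q head=-1 tape=___0[0]0##   (Q,0)→(R,1,left)
state=R head=-2 tape=___[0]10##   (R,0)→(R,#,left)
state=R head=-3 tape=__[_]#10##   (R,_)→(Q,0,right)
state=Q head=-2 tape=__0[#]10##   (Q,#)→(P,0,left)
state=P head=-3 tape=__[0]010##   (P,0)→(Q,#,left)
state=Q head=-4 tape=_[_]#010##   (Q,_)→(R,0,right)
state=R head=-3 tape=_0[#]010##   (R,#)→(Q,_,left)
state=Q head=-4 tape=_[0]_010##   (Q,0)→(R,1,left)
state=R head=-5 tape=[_]1_010##   (R,_)→(Q,0,right)
state=Q head=-4 tape=0[1]_010##
The non-blank tape span at halt is 01_010##.

01_010##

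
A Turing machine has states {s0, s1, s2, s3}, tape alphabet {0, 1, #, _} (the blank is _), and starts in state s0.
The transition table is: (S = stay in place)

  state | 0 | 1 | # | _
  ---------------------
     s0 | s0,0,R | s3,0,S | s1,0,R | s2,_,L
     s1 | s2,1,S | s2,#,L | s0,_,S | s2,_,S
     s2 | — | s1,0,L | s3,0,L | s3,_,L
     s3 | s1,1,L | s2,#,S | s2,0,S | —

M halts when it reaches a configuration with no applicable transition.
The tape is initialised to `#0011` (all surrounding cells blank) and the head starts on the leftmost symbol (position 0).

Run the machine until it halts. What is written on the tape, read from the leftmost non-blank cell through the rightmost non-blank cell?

s0 | __[#]0011   read # → write 0, move R, go to s1
s1 | __0[0]011   read 0 → write 1, move S, go to s2
s2 | __0[1]011   read 1 → write 0, move L, go to s1
s1 | __[0]0011   read 0 → write 1, move S, go to s2
s2 | __[1]0011   read 1 → write 0, move L, go to s1
s1 | _[_]00011   read _ → write _, move S, go to s2
s2 | _[_]00011   read _ → write _, move L, go to s3
s3 | [_]_00011
The non-blank tape span at halt is 00011.

00011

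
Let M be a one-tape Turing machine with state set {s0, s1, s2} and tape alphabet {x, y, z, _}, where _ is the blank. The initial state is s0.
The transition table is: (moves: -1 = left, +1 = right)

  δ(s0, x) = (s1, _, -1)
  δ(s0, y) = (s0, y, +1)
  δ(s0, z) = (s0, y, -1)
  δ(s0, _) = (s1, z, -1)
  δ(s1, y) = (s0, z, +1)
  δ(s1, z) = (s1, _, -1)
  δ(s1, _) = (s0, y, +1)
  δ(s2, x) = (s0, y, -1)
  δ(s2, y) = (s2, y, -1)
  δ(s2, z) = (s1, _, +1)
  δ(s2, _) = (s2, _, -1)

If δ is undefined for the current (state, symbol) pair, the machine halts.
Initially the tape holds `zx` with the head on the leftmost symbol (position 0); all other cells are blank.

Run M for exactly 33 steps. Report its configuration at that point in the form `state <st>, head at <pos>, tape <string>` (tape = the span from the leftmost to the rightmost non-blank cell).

state=s0 head=0 tape=_____[z]x   (s0,z)→(s0,y,-1)
state=s0 head=-1 tape=____[_]yx   (s0,_)→(s1,z,-1)
state=s1 head=-2 tape=___[_]zyx   (s1,_)→(s0,y,+1)
state=s0 head=-1 tape=___y[z]yx   (s0,z)→(s0,y,-1)
state=s0 head=-2 tape=___[y]yyx   (s0,y)→(s0,y,+1)
state=s0 head=-1 tape=___y[y]yx   (s0,y)→(s0,y,+1)
state=s0 head=0 tape=___yy[y]x   (s0,y)→(s0,y,+1)
state=s0 head=1 tape=___yyy[x]   (s0,x)→(s1,_,-1)
state=s1 head=0 tape=___yy[y]_   (s1,y)→(s0,z,+1)
state=s0 head=1 tape=___yyz[_]   (s0,_)→(s1,z,-1)
state=s1 head=0 tape=___yy[z]z   (s1,z)→(s1,_,-1)
state=s1 head=-1 tape=___y[y]_z   (s1,y)→(s0,z,+1)
state=s0 head=0 tape=___yz[_]z   (s0,_)→(s1,z,-1)
state=s1 head=-1 tape=___y[z]zz   (s1,z)→(s1,_,-1)
state=s1 head=-2 tape=___[y]_zz   (s1,y)→(s0,z,+1)
state=s0 head=-1 tape=___z[_]zz   (s0,_)→(s1,z,-1)
state=s1 head=-2 tape=___[z]zzz   (s1,z)→(s1,_,-1)
state=s1 head=-3 tape=__[_]_zzz   (s1,_)→(s0,y,+1)
state=s0 head=-2 tape=__y[_]zzz   (s0,_)→(s1,z,-1)
state=s1 head=-3 tape=__[y]zzzz   (s1,y)→(s0,z,+1)
state=s0 head=-2 tape=__z[z]zzz   (s0,z)→(s0,y,-1)
state=s0 head=-3 tape=__[z]yzzz   (s0,z)→(s0,y,-1)
state=s0 head=-4 tape=_[_]yyzzz   (s0,_)→(s1,z,-1)
state=s1 head=-5 tape=[_]zyyzzz   (s1,_)→(s0,y,+1)
state=s0 head=-4 tape=y[z]yyzzz   (s0,z)→(s0,y,-1)
state=s0 head=-5 tape=[y]yyyzzz   (s0,y)→(s0,y,+1)
state=s0 head=-4 tape=y[y]yyzzz   (s0,y)→(s0,y,+1)
state=s0 head=-3 tape=yy[y]yzzz   (s0,y)→(s0,y,+1)
state=s0 head=-2 tape=yyy[y]zzz   (s0,y)→(s0,y,+1)
state=s0 head=-1 tape=yyyy[z]zz   (s0,z)→(s0,y,-1)
state=s0 head=-2 tape=yyy[y]yzz   (s0,y)→(s0,y,+1)
state=s0 head=-1 tape=yyyy[y]zz   (s0,y)→(s0,y,+1)
state=s0 head=0 tape=yyyyy[z]z   (s0,z)→(s0,y,-1)
state=s0 head=-1 tape=yyyy[y]yz
After 33 steps: state s0, head at -1, tape yyyyyyz.

state s0, head at -1, tape yyyyyyz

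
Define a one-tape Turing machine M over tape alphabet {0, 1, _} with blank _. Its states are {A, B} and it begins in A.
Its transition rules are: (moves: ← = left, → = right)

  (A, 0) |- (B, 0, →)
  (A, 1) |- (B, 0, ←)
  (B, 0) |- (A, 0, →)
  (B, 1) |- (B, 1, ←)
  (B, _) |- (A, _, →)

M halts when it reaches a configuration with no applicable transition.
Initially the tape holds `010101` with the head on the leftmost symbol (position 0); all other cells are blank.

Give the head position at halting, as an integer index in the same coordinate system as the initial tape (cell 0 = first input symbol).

7

state=A head=0 tape=[0]10101__   (A,0)→(B,0,→)
state=B head=1 tape=0[1]0101__   (B,1)→(B,1,←)
state=B head=0 tape=[0]10101__   (B,0)→(A,0,→)
state=A head=1 tape=0[1]0101__   (A,1)→(B,0,←)
state=B head=0 tape=[0]00101__   (B,0)→(A,0,→)
state=A head=1 tape=0[0]0101__   (A,0)→(B,0,→)
state=B head=2 tape=00[0]101__   (B,0)→(A,0,→)
state=A head=3 tape=000[1]01__   (A,1)→(B,0,←)
state=B head=2 tape=00[0]001__   (B,0)→(A,0,→)
state=A head=3 tape=000[0]01__   (A,0)→(B,0,→)
state=B head=4 tape=0000[0]1__   (B,0)→(A,0,→)
state=A head=5 tape=00000[1]__   (A,1)→(B,0,←)
state=B head=4 tape=0000[0]0__   (B,0)→(A,0,→)
state=A head=5 tape=00000[0]__   (A,0)→(B,0,→)
state=B head=6 tape=000000[_]_   (B,_)→(A,_,→)
state=A head=7 tape=000000_[_]
At halt the head is at cell 7.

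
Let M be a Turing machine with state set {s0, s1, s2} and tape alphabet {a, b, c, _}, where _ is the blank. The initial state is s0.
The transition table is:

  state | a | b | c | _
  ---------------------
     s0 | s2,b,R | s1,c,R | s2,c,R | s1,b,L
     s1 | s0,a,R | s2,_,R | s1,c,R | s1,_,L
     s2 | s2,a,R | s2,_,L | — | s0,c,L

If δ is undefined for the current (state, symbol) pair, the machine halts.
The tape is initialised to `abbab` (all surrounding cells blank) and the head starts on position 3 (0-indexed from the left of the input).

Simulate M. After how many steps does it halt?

state=s0 head=3 tape=abb[a]b   (s0,a)→(s2,b,R)
state=s2 head=4 tape=abbb[b]   (s2,b)→(s2,_,L)
state=s2 head=3 tape=abb[b]_   (s2,b)→(s2,_,L)
state=s2 head=2 tape=ab[b]__   (s2,b)→(s2,_,L)
state=s2 head=1 tape=a[b]___   (s2,b)→(s2,_,L)
state=s2 head=0 tape=[a]____   (s2,a)→(s2,a,R)
state=s2 head=1 tape=a[_]___   (s2,_)→(s0,c,L)
state=s0 head=0 tape=[a]c___   (s0,a)→(s2,b,R)
state=s2 head=1 tape=b[c]___
M halts after 8 transitions.

8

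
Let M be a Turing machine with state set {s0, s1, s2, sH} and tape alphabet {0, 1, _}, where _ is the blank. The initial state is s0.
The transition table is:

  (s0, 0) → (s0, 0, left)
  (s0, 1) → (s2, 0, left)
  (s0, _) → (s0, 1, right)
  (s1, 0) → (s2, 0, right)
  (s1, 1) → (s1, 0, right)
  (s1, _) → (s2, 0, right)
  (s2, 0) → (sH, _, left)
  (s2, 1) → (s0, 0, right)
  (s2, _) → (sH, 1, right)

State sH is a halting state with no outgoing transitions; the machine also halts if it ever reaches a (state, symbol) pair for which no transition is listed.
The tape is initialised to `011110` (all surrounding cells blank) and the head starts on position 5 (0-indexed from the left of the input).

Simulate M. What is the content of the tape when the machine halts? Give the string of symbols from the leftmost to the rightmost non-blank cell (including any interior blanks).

s0 | __01111[0]   read 0 → write 0, move left, go to s0
s0 | __0111[1]0   read 1 → write 0, move left, go to s2
s2 | __011[1]00   read 1 → write 0, move right, go to s0
s0 | __0110[0]0   read 0 → write 0, move left, go to s0
s0 | __011[0]00   read 0 → write 0, move left, go to s0
s0 | __01[1]000   read 1 → write 0, move left, go to s2
s2 | __0[1]0000   read 1 → write 0, move right, go to s0
s0 | __00[0]000   read 0 → write 0, move left, go to s0
s0 | __0[0]0000   read 0 → write 0, move left, go to s0
s0 | __[0]00000   read 0 → write 0, move left, go to s0
s0 | _[_]000000   read _ → write 1, move right, go to s0
s0 | _1[0]00000   read 0 → write 0, move left, go to s0
s0 | _[1]000000   read 1 → write 0, move left, go to s2
s2 | [_]0000000   read _ → write 1, move right, go to sH
sH | 1[0]000000
The non-blank tape span at halt is 10000000.

10000000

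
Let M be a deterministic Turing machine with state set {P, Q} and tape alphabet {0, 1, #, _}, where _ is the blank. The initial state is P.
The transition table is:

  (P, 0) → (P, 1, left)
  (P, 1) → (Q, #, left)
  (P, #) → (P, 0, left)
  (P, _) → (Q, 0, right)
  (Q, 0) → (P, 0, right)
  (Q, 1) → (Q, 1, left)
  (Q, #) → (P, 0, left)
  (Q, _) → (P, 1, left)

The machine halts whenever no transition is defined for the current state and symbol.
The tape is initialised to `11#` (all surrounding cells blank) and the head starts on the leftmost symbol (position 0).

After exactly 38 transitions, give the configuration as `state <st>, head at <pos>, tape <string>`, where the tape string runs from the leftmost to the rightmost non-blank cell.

state Q, head at -6, tape 0100000#1#

state=P head=0 tape=_______[1]1#   (P,1)→(Q,#,left)
state=Q head=-1 tape=______[_]#1#   (Q,_)→(P,1,left)
state=P head=-2 tape=_____[_]1#1#   (P,_)→(Q,0,right)
state=Q head=-1 tape=_____0[1]#1#   (Q,1)→(Q,1,left)
state=Q head=-2 tape=_____[0]1#1#   (Q,0)→(P,0,right)
state=P head=-1 tape=_____0[1]#1#   (P,1)→(Q,#,left)
state=Q head=-2 tape=_____[0]##1#   (Q,0)→(P,0,right)
state=P head=-1 tape=_____0[#]#1#   (P,#)→(P,0,left)
state=P head=-2 tape=_____[0]0#1#   (P,0)→(P,1,left)
state=P head=-3 tape=____[_]10#1#   (P,_)→(Q,0,right)
state=Q head=-2 tape=____0[1]0#1#   (Q,1)→(Q,1,left)
state=Q head=-3 tape=____[0]10#1#   (Q,0)→(P,0,right)
state=P head=-2 tape=____0[1]0#1#   (P,1)→(Q,#,left)
state=Q head=-3 tape=____[0]#0#1#   (Q,0)→(P,0,right)
state=P head=-2 tape=____0[#]0#1#   (P,#)→(P,0,left)
state=P head=-3 tape=____[0]00#1#   (P,0)→(P,1,left)
state=P head=-4 tape=___[_]100#1#   (P,_)→(Q,0,right)
state=Q head=-3 tape=___0[1]00#1#   (Q,1)→(Q,1,left)
state=Q head=-4 tape=___[0]100#1#   (Q,0)→(P,0,right)
state=P head=-3 tape=___0[1]00#1#   (P,1)→(Q,#,left)
state=Q head=-4 tape=___[0]#00#1#   (Q,0)→(P,0,right)
state=P head=-3 tape=___0[#]00#1#   (P,#)→(P,0,left)
state=P head=-4 tape=___[0]000#1#   (P,0)→(P,1,left)
state=P head=-5 tape=__[_]1000#1#   (P,_)→(Q,0,right)
state=Q head=-4 tape=__0[1]000#1#   (Q,1)→(Q,1,left)
state=Q head=-5 tape=__[0]1000#1#   (Q,0)→(P,0,right)
state=P head=-4 tape=__0[1]000#1#   (P,1)→(Q,#,left)
state=Q head=-5 tape=__[0]#000#1#   (Q,0)→(P,0,right)
state=P head=-4 tape=__0[#]000#1#   (P,#)→(P,0,left)
state=P head=-5 tape=__[0]0000#1#   (P,0)→(P,1,left)
state=P head=-6 tape=_[_]10000#1#   (P,_)→(Q,0,right)
state=Q head=-5 tape=_0[1]0000#1#   (Q,1)→(Q,1,left)
state=Q head=-6 tape=_[0]10000#1#   (Q,0)→(P,0,right)
state=P head=-5 tape=_0[1]0000#1#   (P,1)→(Q,#,left)
state=Q head=-6 tape=_[0]#0000#1#   (Q,0)→(P,0,right)
state=P head=-5 tape=_0[#]0000#1#   (P,#)→(P,0,left)
state=P head=-6 tape=_[0]00000#1#   (P,0)→(P,1,left)
state=P head=-7 tape=[_]100000#1#   (P,_)→(Q,0,right)
state=Q head=-6 tape=0[1]00000#1#
After 38 steps: state Q, head at -6, tape 0100000#1#.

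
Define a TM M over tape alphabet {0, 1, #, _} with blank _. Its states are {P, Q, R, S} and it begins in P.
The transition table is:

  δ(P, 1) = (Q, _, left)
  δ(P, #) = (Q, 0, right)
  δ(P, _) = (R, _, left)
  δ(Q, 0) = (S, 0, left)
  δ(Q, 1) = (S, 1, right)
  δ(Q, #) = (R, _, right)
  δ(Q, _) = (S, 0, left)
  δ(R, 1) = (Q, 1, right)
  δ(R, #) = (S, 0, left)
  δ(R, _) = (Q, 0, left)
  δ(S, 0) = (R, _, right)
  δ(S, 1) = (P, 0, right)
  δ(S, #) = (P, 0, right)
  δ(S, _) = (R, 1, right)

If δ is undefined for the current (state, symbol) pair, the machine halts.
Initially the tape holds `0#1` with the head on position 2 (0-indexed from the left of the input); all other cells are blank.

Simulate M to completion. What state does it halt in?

P | 0#[1]   read 1 → write _, move left, go to Q
Q | 0[#]_   read # → write _, move right, go to R
R | 0_[_]   read _ → write 0, move left, go to Q
Q | 0[_]0   read _ → write 0, move left, go to S
S | [0]00   read 0 → write _, move right, go to R
R | _[0]0
No transition is defined for (R, 0); M halts in state R.

R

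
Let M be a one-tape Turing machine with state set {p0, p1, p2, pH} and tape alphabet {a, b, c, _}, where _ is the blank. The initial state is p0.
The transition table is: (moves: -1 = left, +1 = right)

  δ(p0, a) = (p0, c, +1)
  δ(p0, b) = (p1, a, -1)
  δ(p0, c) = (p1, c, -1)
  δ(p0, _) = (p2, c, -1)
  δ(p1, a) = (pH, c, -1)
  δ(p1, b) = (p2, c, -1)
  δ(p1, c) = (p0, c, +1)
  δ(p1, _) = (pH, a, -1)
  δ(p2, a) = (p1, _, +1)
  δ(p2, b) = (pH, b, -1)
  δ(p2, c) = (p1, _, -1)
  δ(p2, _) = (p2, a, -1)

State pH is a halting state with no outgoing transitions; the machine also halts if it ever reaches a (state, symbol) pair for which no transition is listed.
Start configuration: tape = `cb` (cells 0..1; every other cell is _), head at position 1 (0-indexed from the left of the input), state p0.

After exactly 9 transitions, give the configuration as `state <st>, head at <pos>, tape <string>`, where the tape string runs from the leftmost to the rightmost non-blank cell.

state pH, head at -2, tape a_cc

state=p0 head=1 tape=__c[b]_   (p0,b)→(p1,a,-1)
state=p1 head=0 tape=__[c]a_   (p1,c)→(p0,c,+1)
state=p0 head=1 tape=__c[a]_   (p0,a)→(p0,c,+1)
state=p0 head=2 tape=__cc[_]   (p0,_)→(p2,c,-1)
state=p2 head=1 tape=__c[c]c   (p2,c)→(p1,_,-1)
state=p1 head=0 tape=__[c]_c   (p1,c)→(p0,c,+1)
state=p0 head=1 tape=__c[_]c   (p0,_)→(p2,c,-1)
state=p2 head=0 tape=__[c]cc   (p2,c)→(p1,_,-1)
state=p1 head=-1 tape=_[_]_cc   (p1,_)→(pH,a,-1)
state=pH head=-2 tape=[_]a_cc
After 9 steps: state pH, head at -2, tape a_cc.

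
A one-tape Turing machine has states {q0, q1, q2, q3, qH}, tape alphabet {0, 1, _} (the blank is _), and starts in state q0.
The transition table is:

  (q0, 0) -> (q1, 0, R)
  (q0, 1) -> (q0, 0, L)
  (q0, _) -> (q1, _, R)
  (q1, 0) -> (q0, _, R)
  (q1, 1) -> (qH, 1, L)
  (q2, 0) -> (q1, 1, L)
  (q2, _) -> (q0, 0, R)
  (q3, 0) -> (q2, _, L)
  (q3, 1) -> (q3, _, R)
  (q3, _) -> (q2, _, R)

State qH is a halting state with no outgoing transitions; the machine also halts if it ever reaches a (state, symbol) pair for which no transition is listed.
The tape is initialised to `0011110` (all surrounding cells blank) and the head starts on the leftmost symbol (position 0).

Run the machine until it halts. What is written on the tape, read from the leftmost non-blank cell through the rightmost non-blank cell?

state=q0 head=0 tape=[0]011110_   (q0,0)→(q1,0,R)
state=q1 head=1 tape=0[0]11110_   (q1,0)→(q0,_,R)
state=q0 head=2 tape=0_[1]1110_   (q0,1)→(q0,0,L)
state=q0 head=1 tape=0[_]01110_   (q0,_)→(q1,_,R)
state=q1 head=2 tape=0_[0]1110_   (q1,0)→(q0,_,R)
state=q0 head=3 tape=0__[1]110_   (q0,1)→(q0,0,L)
state=q0 head=2 tape=0_[_]0110_   (q0,_)→(q1,_,R)
state=q1 head=3 tape=0__[0]110_   (q1,0)→(q0,_,R)
state=q0 head=4 tape=0___[1]10_   (q0,1)→(q0,0,L)
state=q0 head=3 tape=0__[_]010_   (q0,_)→(q1,_,R)
state=q1 head=4 tape=0___[0]10_   (q1,0)→(q0,_,R)
state=q0 head=5 tape=0____[1]0_   (q0,1)→(q0,0,L)
state=q0 head=4 tape=0___[_]00_   (q0,_)→(q1,_,R)
state=q1 head=5 tape=0____[0]0_   (q1,0)→(q0,_,R)
state=q0 head=6 tape=0_____[0]_   (q0,0)→(q1,0,R)
state=q1 head=7 tape=0_____0[_]
The non-blank tape span at halt is 0_____0.

0_____0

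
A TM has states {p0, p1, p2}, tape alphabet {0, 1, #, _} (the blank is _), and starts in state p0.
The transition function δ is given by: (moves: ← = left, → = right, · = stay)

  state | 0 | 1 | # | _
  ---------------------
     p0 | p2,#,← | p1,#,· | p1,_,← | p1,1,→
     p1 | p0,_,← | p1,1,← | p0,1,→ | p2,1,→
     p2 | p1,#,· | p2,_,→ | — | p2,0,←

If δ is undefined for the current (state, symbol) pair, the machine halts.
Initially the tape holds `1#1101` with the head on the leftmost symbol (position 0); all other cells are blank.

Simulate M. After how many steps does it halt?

state=p0 head=0 tape=_[1]#1101   (p0,1)→(p1,#,·)
state=p1 head=0 tape=_[#]#1101   (p1,#)→(p0,1,→)
state=p0 head=1 tape=_1[#]1101   (p0,#)→(p1,_,←)
state=p1 head=0 tape=_[1]_1101   (p1,1)→(p1,1,←)
state=p1 head=-1 tape=[_]1_1101   (p1,_)→(p2,1,→)
state=p2 head=0 tape=1[1]_1101   (p2,1)→(p2,_,→)
state=p2 head=1 tape=1_[_]1101   (p2,_)→(p2,0,←)
state=p2 head=0 tape=1[_]01101   (p2,_)→(p2,0,←)
state=p2 head=-1 tape=[1]001101   (p2,1)→(p2,_,→)
state=p2 head=0 tape=_[0]01101   (p2,0)→(p1,#,·)
state=p1 head=0 tape=_[#]01101   (p1,#)→(p0,1,→)
state=p0 head=1 tape=_1[0]1101   (p0,0)→(p2,#,←)
state=p2 head=0 tape=_[1]#1101   (p2,1)→(p2,_,→)
state=p2 head=1 tape=__[#]1101
M halts after 13 transitions.

13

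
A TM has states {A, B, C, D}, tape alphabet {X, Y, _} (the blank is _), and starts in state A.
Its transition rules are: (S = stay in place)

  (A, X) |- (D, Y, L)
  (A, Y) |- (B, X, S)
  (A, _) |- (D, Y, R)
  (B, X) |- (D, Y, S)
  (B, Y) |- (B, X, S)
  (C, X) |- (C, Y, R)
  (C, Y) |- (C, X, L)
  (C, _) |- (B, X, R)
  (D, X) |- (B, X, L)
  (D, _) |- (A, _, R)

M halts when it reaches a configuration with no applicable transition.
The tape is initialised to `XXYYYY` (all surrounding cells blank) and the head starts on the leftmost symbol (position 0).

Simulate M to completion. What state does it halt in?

D

A | _[X]XYYYY   read X → write Y, move L, go to D
D | [_]YXYYYY   read _ → write _, move R, go to A
A | _[Y]XYYYY   read Y → write X, move S, go to B
B | _[X]XYYYY   read X → write Y, move S, go to D
D | _[Y]XYYYY
No transition is defined for (D, Y); M halts in state D.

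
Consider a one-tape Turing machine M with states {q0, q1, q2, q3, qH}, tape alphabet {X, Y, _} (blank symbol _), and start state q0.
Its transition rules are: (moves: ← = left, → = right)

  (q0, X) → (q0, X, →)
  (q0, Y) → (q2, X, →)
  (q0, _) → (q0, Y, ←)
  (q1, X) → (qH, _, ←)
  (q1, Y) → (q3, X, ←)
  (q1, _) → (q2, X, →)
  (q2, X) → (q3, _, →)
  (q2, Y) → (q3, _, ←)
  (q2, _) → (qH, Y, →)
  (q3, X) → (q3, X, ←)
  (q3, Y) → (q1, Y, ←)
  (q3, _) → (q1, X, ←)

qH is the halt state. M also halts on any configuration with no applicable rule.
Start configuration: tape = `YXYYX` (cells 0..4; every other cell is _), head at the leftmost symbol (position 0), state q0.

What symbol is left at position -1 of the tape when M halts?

q0 | ___[Y]XYYX   read Y → write X, move →, go to q2
q2 | ___X[X]YYX   read X → write _, move →, go to q3
q3 | ___X_[Y]YX   read Y → write Y, move ←, go to q1
q1 | ___X[_]YYX   read _ → write X, move →, go to q2
q2 | ___XX[Y]YX   read Y → write _, move ←, go to q3
q3 | ___X[X]_YX   read X → write X, move ←, go to q3
q3 | ___[X]X_YX   read X → write X, move ←, go to q3
q3 | __[_]XX_YX   read _ → write X, move ←, go to q1
q1 | _[_]XXX_YX   read _ → write X, move →, go to q2
q2 | _X[X]XX_YX   read X → write _, move →, go to q3
q3 | _X_[X]X_YX   read X → write X, move ←, go to q3
q3 | _X[_]XX_YX   read _ → write X, move ←, go to q1
q1 | _[X]XXX_YX   read X → write _, move ←, go to qH
qH | [_]_XXX_YX
Cell -1 holds X when M halts.

X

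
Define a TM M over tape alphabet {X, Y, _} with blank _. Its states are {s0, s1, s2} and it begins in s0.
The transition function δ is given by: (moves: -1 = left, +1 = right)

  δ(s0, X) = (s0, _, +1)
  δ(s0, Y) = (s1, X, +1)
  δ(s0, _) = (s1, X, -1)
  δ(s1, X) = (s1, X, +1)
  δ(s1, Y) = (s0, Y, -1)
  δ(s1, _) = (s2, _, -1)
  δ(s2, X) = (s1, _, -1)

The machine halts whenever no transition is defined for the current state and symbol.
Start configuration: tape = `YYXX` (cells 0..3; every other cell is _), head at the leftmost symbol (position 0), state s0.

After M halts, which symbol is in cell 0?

s0 | _[Y]YXX_   read Y → write X, move +1, go to s1
s1 | _X[Y]XX_   read Y → write Y, move -1, go to s0
s0 | _[X]YXX_   read X → write _, move +1, go to s0
s0 | __[Y]XX_   read Y → write X, move +1, go to s1
s1 | __X[X]X_   read X → write X, move +1, go to s1
s1 | __XX[X]_   read X → write X, move +1, go to s1
s1 | __XXX[_]   read _ → write _, move -1, go to s2
s2 | __XX[X]_   read X → write _, move -1, go to s1
s1 | __X[X]__   read X → write X, move +1, go to s1
s1 | __XX[_]_   read _ → write _, move -1, go to s2
s2 | __X[X]__   read X → write _, move -1, go to s1
s1 | __[X]___   read X → write X, move +1, go to s1
s1 | __X[_]__   read _ → write _, move -1, go to s2
s2 | __[X]___   read X → write _, move -1, go to s1
s1 | _[_]____   read _ → write _, move -1, go to s2
s2 | [_]_____
Cell 0 holds _ when M halts.

_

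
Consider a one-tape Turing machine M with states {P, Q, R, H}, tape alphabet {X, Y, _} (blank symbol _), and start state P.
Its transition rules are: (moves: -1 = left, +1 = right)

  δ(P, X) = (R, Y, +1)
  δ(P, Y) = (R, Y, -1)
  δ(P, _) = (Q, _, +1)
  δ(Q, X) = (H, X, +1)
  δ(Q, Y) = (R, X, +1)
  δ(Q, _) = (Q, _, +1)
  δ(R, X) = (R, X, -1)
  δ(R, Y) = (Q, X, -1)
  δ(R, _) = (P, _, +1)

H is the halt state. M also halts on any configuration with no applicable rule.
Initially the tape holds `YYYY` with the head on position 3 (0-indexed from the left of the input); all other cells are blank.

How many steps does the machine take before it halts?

state=P head=3 tape=_YYY[Y]   (P,Y)→(R,Y,-1)
state=R head=2 tape=_YY[Y]Y   (R,Y)→(Q,X,-1)
state=Q head=1 tape=_Y[Y]XY   (Q,Y)→(R,X,+1)
state=R head=2 tape=_YX[X]Y   (R,X)→(R,X,-1)
state=R head=1 tape=_Y[X]XY   (R,X)→(R,X,-1)
state=R head=0 tape=_[Y]XXY   (R,Y)→(Q,X,-1)
state=Q head=-1 tape=[_]XXXY   (Q,_)→(Q,_,+1)
state=Q head=0 tape=_[X]XXY   (Q,X)→(H,X,+1)
state=H head=1 tape=_X[X]XY
M halts after 8 transitions.

8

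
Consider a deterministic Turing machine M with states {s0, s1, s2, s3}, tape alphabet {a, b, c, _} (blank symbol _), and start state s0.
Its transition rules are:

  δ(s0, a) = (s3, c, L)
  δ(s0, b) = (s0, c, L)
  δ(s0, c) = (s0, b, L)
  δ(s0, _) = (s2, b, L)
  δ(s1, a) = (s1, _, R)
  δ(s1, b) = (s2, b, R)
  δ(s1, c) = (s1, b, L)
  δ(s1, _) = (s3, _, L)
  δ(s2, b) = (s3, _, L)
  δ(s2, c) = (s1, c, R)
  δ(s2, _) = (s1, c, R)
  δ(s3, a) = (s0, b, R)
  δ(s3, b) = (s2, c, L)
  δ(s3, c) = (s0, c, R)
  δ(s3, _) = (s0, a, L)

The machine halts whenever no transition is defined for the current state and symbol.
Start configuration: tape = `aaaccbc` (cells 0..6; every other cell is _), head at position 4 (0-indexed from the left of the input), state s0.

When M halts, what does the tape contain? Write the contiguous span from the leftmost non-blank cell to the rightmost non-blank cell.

state=s0 head=4 tape=___aaac[c]bc   (s0,c)→(s0,b,L)
state=s0 head=3 tape=___aaa[c]bbc   (s0,c)→(s0,b,L)
state=s0 head=2 tape=___aa[a]bbbc   (s0,a)→(s3,c,L)
state=s3 head=1 tape=___a[a]cbbbc   (s3,a)→(s0,b,R)
state=s0 head=2 tape=___ab[c]bbbc   (s0,c)→(s0,b,L)
state=s0 head=1 tape=___a[b]bbbbc   (s0,b)→(s0,c,L)
state=s0 head=0 tape=___[a]cbbbbc   (s0,a)→(s3,c,L)
state=s3 head=-1 tape=__[_]ccbbbbc   (s3,_)→(s0,a,L)
state=s0 head=-2 tape=_[_]accbbbbc   (s0,_)→(s2,b,L)
state=s2 head=-3 tape=[_]baccbbbbc   (s2,_)→(s1,c,R)
state=s1 head=-2 tape=c[b]accbbbbc   (s1,b)→(s2,b,R)
state=s2 head=-1 tape=cb[a]ccbbbbc
The non-blank tape span at halt is cbaccbbbbc.

cbaccbbbbc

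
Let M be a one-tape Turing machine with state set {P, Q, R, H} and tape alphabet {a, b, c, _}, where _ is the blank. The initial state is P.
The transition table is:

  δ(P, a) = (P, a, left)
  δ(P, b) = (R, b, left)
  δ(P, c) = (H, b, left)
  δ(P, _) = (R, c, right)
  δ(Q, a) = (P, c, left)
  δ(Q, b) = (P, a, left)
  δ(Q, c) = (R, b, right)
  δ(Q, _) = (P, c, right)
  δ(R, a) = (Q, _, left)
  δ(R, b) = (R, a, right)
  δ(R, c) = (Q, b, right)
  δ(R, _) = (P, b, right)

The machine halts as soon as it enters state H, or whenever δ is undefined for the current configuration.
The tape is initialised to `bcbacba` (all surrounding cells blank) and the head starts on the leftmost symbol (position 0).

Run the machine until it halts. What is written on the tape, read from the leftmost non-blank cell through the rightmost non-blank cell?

state=P head=0 tape=___[b]cbacba   (P,b)→(R,b,left)
state=R head=-1 tape=__[_]bcbacba   (R,_)→(P,b,right)
state=P head=0 tape=__b[b]cbacba   (P,b)→(R,b,left)
state=R head=-1 tape=__[b]bcbacba   (R,b)→(R,a,right)
state=R head=0 tape=__a[b]cbacba   (R,b)→(R,a,right)
state=R head=1 tape=__aa[c]bacba   (R,c)→(Q,b,right)
state=Q head=2 tape=__aab[b]acba   (Q,b)→(P,a,left)
state=P head=1 tape=__aa[b]aacba   (P,b)→(R,b,left)
state=R head=0 tape=__a[a]baacba   (R,a)→(Q,_,left)
state=Q head=-1 tape=__[a]_baacba   (Q,a)→(P,c,left)
state=P head=-2 tape=_[_]c_baacba   (P,_)→(R,c,right)
state=R head=-1 tape=_c[c]_baacba   (R,c)→(Q,b,right)
state=Q head=0 tape=_cb[_]baacba   (Q,_)→(P,c,right)
state=P head=1 tape=_cbc[b]aacba   (P,b)→(R,b,left)
state=R head=0 tape=_cb[c]baacba   (R,c)→(Q,b,right)
state=Q head=1 tape=_cbb[b]aacba   (Q,b)→(P,a,left)
state=P head=0 tape=_cb[b]aaacba   (P,b)→(R,b,left)
state=R head=-1 tape=_c[b]baaacba   (R,b)→(R,a,right)
state=R head=0 tape=_ca[b]aaacba   (R,b)→(R,a,right)
state=R head=1 tape=_caa[a]aacba   (R,a)→(Q,_,left)
state=Q head=0 tape=_ca[a]_aacba   (Q,a)→(P,c,left)
state=P head=-1 tape=_c[a]c_aacba   (P,a)→(P,a,left)
state=P head=-2 tape=_[c]ac_aacba   (P,c)→(H,b,left)
state=H head=-3 tape=[_]bac_aacba
The non-blank tape span at halt is bac_aacba.

bac_aacba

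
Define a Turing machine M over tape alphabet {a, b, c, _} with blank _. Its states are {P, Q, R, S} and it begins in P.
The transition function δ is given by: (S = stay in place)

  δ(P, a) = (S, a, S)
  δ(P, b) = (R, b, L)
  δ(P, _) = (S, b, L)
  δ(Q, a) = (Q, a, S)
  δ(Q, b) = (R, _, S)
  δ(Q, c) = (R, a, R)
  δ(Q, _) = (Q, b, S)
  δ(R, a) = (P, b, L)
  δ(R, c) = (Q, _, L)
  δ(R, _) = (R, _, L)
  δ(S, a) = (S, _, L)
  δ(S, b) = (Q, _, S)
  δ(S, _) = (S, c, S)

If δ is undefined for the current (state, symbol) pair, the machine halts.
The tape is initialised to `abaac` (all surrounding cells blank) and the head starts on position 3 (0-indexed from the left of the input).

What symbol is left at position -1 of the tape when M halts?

P | __aba[a]c   read a → write a, move S, go to S
S | __aba[a]c   read a → write _, move L, go to S
S | __ab[a]_c   read a → write _, move L, go to S
S | __a[b]__c   read b → write _, move S, go to Q
Q | __a[_]__c   read _ → write b, move S, go to Q
Q | __a[b]__c   read b → write _, move S, go to R
R | __a[_]__c   read _ → write _, move L, go to R
R | __[a]___c   read a → write b, move L, go to P
P | _[_]b___c   read _ → write b, move L, go to S
S | [_]bb___c   read _ → write c, move S, go to S
S | [c]bb___c
Cell -1 holds b when M halts.

b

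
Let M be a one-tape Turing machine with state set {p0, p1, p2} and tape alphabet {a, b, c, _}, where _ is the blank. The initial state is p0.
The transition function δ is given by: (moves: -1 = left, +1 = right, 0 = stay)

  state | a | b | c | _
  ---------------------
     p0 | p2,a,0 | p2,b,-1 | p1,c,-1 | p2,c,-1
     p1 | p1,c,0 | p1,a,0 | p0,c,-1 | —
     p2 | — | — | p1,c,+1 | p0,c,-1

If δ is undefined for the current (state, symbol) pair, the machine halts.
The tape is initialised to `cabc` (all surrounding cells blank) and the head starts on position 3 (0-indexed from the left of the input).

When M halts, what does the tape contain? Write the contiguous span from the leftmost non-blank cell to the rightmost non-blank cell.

state=p0 head=3 tape=cab[c]   (p0,c)→(p1,c,-1)
state=p1 head=2 tape=ca[b]c   (p1,b)→(p1,a,0)
state=p1 head=2 tape=ca[a]c   (p1,a)→(p1,c,0)
state=p1 head=2 tape=ca[c]c   (p1,c)→(p0,c,-1)
state=p0 head=1 tape=c[a]cc   (p0,a)→(p2,a,0)
state=p2 head=1 tape=c[a]cc
The non-blank tape span at halt is cacc.

cacc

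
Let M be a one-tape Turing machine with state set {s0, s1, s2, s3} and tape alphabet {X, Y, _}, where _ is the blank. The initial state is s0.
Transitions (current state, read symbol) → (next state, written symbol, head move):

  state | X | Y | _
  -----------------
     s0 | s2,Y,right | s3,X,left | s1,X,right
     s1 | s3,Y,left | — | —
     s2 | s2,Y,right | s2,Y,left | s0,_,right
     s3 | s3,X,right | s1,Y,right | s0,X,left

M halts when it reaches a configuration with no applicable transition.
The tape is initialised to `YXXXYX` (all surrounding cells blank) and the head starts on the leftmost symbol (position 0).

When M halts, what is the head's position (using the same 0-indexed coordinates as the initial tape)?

0

state=s0 head=0 tape=__[Y]XXXYX   (s0,Y)→(s3,X,left)
state=s3 head=-1 tape=_[_]XXXXYX   (s3,_)→(s0,X,left)
state=s0 head=-2 tape=[_]XXXXXYX   (s0,_)→(s1,X,right)
state=s1 head=-1 tape=X[X]XXXXYX   (s1,X)→(s3,Y,left)
state=s3 head=-2 tape=[X]YXXXXYX   (s3,X)→(s3,X,right)
state=s3 head=-1 tape=X[Y]XXXXYX   (s3,Y)→(s1,Y,right)
state=s1 head=0 tape=XY[X]XXXYX   (s1,X)→(s3,Y,left)
state=s3 head=-1 tape=X[Y]YXXXYX   (s3,Y)→(s1,Y,right)
state=s1 head=0 tape=XY[Y]XXXYX
At halt the head is at cell 0.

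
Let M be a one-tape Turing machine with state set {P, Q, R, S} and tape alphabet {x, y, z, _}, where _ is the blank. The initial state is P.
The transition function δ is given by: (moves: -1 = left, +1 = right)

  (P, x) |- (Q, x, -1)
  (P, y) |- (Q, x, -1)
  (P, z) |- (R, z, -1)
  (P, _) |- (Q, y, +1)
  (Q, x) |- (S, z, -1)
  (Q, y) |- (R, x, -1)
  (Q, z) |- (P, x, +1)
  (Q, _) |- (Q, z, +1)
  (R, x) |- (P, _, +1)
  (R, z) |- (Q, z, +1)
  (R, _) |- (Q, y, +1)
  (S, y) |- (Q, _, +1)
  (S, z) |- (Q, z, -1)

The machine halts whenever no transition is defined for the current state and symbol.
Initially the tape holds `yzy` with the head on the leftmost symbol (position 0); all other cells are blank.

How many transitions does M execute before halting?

22

P | __[y]zy   read y → write x, move -1, go to Q
Q | _[_]xzy   read _ → write z, move +1, go to Q
Q | _z[x]zy   read x → write z, move -1, go to S
S | _[z]zzy   read z → write z, move -1, go to Q
Q | [_]zzzy   read _ → write z, move +1, go to Q
Q | z[z]zzy   read z → write x, move +1, go to P
P | zx[z]zy   read z → write z, move -1, go to R
R | z[x]zzy   read x → write _, move +1, go to P
P | z_[z]zy   read z → write z, move -1, go to R
R | z[_]zzy   read _ → write y, move +1, go to Q
Q | zy[z]zy   read z → write x, move +1, go to P
P | zyx[z]y   read z → write z, move -1, go to R
R | zy[x]zy   read x → write _, move +1, go to P
P | zy_[z]y   read z → write z, move -1, go to R
R | zy[_]zy   read _ → write y, move +1, go to Q
Q | zyy[z]y   read z → write x, move +1, go to P
P | zyyx[y]   read y → write x, move -1, go to Q
Q | zyy[x]x   read x → write z, move -1, go to S
S | zy[y]zx   read y → write _, move +1, go to Q
Q | zy_[z]x   read z → write x, move +1, go to P
P | zy_x[x]   read x → write x, move -1, go to Q
Q | zy_[x]x   read x → write z, move -1, go to S
S | zy[_]zx
M halts after 22 transitions.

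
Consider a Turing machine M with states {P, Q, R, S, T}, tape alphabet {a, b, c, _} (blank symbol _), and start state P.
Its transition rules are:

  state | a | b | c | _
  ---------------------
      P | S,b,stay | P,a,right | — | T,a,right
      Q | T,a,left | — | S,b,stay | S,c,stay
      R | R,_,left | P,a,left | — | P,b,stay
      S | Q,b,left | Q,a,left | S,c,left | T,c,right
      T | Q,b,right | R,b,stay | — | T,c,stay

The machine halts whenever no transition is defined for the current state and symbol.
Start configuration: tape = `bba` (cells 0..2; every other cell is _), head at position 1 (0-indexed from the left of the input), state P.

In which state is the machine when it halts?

state=P head=1 tape=___b[b]a   (P,b)→(P,a,right)
state=P head=2 tape=___ba[a]   (P,a)→(S,b,stay)
state=S head=2 tape=___ba[b]   (S,b)→(Q,a,left)
state=Q head=1 tape=___b[a]a   (Q,a)→(T,a,left)
state=T head=0 tape=___[b]aa   (T,b)→(R,b,stay)
state=R head=0 tape=___[b]aa   (R,b)→(P,a,left)
state=P head=-1 tape=__[_]aaa   (P,_)→(T,a,right)
state=T head=0 tape=__a[a]aa   (T,a)→(Q,b,right)
state=Q head=1 tape=__ab[a]a   (Q,a)→(T,a,left)
state=T head=0 tape=__a[b]aa   (T,b)→(R,b,stay)
state=R head=0 tape=__a[b]aa   (R,b)→(P,a,left)
state=P head=-1 tape=__[a]aaa   (P,a)→(S,b,stay)
state=S head=-1 tape=__[b]aaa   (S,b)→(Q,a,left)
state=Q head=-2 tape=_[_]aaaa   (Q,_)→(S,c,stay)
state=S head=-2 tape=_[c]aaaa   (S,c)→(S,c,left)
state=S head=-3 tape=[_]caaaa   (S,_)→(T,c,right)
state=T head=-2 tape=c[c]aaaa
No transition is defined for (T, c); M halts in state T.

T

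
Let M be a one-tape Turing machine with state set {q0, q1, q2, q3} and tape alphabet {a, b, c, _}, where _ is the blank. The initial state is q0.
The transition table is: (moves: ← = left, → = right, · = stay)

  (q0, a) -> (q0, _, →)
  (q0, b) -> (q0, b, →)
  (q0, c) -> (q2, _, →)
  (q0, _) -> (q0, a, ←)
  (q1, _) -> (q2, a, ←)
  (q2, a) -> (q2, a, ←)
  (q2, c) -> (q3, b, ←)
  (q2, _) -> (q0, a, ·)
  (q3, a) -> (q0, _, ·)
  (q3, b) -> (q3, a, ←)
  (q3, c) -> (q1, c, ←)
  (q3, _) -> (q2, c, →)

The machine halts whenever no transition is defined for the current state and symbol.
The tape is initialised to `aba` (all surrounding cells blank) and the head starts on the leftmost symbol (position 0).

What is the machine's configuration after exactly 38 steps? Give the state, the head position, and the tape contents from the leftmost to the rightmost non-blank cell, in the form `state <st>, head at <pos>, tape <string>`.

q0 | [a]ba_____   read a → write _, move →, go to q0
q0 | _[b]a_____   read b → write b, move →, go to q0
q0 | _b[a]_____   read a → write _, move →, go to q0
q0 | _b_[_]____   read _ → write a, move ←, go to q0
q0 | _b[_]a____   read _ → write a, move ←, go to q0
q0 | _[b]aa____   read b → write b, move →, go to q0
q0 | _b[a]a____   read a → write _, move →, go to q0
q0 | _b_[a]____   read a → write _, move →, go to q0
q0 | _b__[_]___   read _ → write a, move ←, go to q0
q0 | _b_[_]a___   read _ → write a, move ←, go to q0
q0 | _b[_]aa___   read _ → write a, move ←, go to q0
q0 | _[b]aaa___   read b → write b, move →, go to q0
q0 | _b[a]aa___   read a → write _, move →, go to q0
q0 | _b_[a]a___   read a → write _, move →, go to q0
q0 | _b__[a]___   read a → write _, move →, go to q0
q0 | _b___[_]__   read _ → write a, move ←, go to q0
q0 | _b__[_]a__   read _ → write a, move ←, go to q0
q0 | _b_[_]aa__   read _ → write a, move ←, go to q0
q0 | _b[_]aaa__   read _ → write a, move ←, go to q0
q0 | _[b]aaaa__   read b → write b, move →, go to q0
q0 | _b[a]aaa__   read a → write _, move →, go to q0
q0 | _b_[a]aa__   read a → write _, move →, go to q0
q0 | _b__[a]a__   read a → write _, move →, go to q0
q0 | _b___[a]__   read a → write _, move →, go to q0
q0 | _b____[_]_   read _ → write a, move ←, go to q0
q0 | _b___[_]a_   read _ → write a, move ←, go to q0
q0 | _b__[_]aa_   read _ → write a, move ←, go to q0
q0 | _b_[_]aaa_   read _ → write a, move ←, go to q0
q0 | _b[_]aaaa_   read _ → write a, move ←, go to q0
q0 | _[b]aaaaa_   read b → write b, move →, go to q0
q0 | _b[a]aaaa_   read a → write _, move →, go to q0
q0 | _b_[a]aaa_   read a → write _, move →, go to q0
q0 | _b__[a]aa_   read a → write _, move →, go to q0
q0 | _b___[a]a_   read a → write _, move →, go to q0
q0 | _b____[a]_   read a → write _, move →, go to q0
q0 | _b_____[_]   read _ → write a, move ←, go to q0
q0 | _b____[_]a   read _ → write a, move ←, go to q0
q0 | _b___[_]aa   read _ → write a, move ←, go to q0
q0 | _b__[_]aaa
After 38 steps: state q0, head at 4, tape b___aaa.

state q0, head at 4, tape b___aaa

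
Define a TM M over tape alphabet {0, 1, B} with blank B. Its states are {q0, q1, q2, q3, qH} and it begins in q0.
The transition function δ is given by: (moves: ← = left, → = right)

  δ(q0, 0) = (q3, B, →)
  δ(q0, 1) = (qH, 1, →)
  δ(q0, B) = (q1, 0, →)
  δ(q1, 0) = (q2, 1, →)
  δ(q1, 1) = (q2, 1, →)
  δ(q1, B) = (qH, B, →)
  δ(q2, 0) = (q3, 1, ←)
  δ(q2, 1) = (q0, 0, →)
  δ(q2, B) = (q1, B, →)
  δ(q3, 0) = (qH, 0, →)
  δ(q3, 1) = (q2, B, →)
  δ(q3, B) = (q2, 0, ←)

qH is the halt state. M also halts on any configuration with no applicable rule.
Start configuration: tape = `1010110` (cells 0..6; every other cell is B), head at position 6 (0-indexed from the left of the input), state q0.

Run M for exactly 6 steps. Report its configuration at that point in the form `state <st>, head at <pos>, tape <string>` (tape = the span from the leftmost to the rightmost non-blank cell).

q0 | 101011[0]BBBB   read 0 → write B, move →, go to q3
q3 | 101011B[B]BBB   read B → write 0, move ←, go to q2
q2 | 101011[B]0BBB   read B → write B, move →, go to q1
q1 | 101011B[0]BBB   read 0 → write 1, move →, go to q2
q2 | 101011B1[B]BB   read B → write B, move →, go to q1
q1 | 101011B1B[B]B   read B → write B, move →, go to qH
qH | 101011B1BB[B]
After 6 steps: state qH, head at 10, tape 101011B1.

state qH, head at 10, tape 101011B1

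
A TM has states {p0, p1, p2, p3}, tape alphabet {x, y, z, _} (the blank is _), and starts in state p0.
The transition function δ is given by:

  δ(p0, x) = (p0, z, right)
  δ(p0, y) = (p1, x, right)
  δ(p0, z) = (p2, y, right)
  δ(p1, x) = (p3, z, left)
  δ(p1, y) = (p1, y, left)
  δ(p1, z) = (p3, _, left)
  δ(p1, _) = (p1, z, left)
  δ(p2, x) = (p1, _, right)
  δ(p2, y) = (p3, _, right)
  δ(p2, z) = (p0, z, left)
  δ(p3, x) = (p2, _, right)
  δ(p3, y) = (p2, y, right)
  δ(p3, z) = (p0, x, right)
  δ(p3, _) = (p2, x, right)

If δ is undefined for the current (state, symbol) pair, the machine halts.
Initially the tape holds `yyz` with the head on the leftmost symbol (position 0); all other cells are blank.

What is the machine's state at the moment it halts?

p0 | _[y]yz_   read y → write x, move right, go to p1
p1 | _x[y]z_   read y → write y, move left, go to p1
p1 | _[x]yz_   read x → write z, move left, go to p3
p3 | [_]zyz_   read _ → write x, move right, go to p2
p2 | x[z]yz_   read z → write z, move left, go to p0
p0 | [x]zyz_   read x → write z, move right, go to p0
p0 | z[z]yz_   read z → write y, move right, go to p2
p2 | zy[y]z_   read y → write _, move right, go to p3
p3 | zy_[z]_   read z → write x, move right, go to p0
p0 | zy_x[_]
No transition is defined for (p0, _); M halts in state p0.

p0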